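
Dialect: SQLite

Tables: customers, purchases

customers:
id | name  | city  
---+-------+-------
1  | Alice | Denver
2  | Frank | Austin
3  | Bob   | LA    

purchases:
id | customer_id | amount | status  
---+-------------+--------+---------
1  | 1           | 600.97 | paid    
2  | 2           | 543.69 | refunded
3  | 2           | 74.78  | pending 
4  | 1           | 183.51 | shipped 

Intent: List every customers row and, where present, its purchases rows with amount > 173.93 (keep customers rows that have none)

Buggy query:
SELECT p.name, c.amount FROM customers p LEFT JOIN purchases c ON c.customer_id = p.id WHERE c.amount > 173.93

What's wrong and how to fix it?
Bug: A WHERE condition on the right-hand table after LEFT JOIN drops unmatched parents

Fix: Move the right-table condition into the ON clause so unmatched parents are kept

Corrected query:
SELECT p.name, c.amount FROM customers p LEFT JOIN purchases c ON c.customer_id = p.id AND c.amount > 173.93

Result:
name  | amount
------+-------
Alice | 183.51
Alice | 600.97
Frank | 543.69
Bob   | NULL  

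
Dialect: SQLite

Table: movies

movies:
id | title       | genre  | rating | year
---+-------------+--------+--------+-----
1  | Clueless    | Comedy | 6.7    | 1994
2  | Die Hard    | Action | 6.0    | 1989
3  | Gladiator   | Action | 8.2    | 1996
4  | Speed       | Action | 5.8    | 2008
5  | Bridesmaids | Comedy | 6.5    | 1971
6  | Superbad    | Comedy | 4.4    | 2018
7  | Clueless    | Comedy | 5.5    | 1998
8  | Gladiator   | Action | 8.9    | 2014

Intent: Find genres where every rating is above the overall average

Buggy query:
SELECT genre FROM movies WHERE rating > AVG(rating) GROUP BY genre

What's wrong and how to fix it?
Bug: WHERE evaluates per row before aggregation, so AVG() is unavailable

Fix: Compute the overall average in a scalar subquery and compare each group's MIN against it in HAVING

Corrected query:
SELECT genre FROM movies GROUP BY genre HAVING MIN(rating) > (SELECT AVG(rating) FROM movies)

Result:
(no rows)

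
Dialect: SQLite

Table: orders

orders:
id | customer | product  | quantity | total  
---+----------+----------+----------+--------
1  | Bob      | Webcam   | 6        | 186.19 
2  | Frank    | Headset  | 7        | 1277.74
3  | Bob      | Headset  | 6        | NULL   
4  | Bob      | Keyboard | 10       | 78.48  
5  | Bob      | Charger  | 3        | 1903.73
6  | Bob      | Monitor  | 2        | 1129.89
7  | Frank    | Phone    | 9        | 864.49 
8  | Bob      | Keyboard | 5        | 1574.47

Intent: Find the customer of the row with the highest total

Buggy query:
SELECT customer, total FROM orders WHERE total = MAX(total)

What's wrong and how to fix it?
Bug: MAX(total) is an aggregate and cannot be used directly in WHERE

Fix: Use a subquery: WHERE total = (SELECT MAX(total) FROM orders)

Corrected query:
SELECT customer, total FROM orders WHERE total = (SELECT MAX(total) FROM orders)

Result:
customer | total  
---------+--------
Bob      | 1903.73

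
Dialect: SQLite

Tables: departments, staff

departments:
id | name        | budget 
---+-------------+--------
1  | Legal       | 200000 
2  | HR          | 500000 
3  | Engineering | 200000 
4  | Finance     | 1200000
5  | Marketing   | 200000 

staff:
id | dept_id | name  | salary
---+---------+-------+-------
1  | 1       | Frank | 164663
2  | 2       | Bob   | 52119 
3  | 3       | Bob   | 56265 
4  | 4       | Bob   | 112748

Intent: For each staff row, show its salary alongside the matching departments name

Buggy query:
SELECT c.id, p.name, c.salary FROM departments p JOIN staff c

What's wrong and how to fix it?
Bug: Missing join condition: each staff row is matched to all departments rows instead of just its own

Fix: Specify the join condition linking the foreign key to the parent id

Corrected query:
SELECT c.id, p.name, c.salary FROM departments p JOIN staff c ON c.dept_id = p.id

Result:
id | name        | salary
---+-------------+-------
1  | Legal       | 164663
2  | HR          | 52119 
3  | Engineering | 56265 
4  | Finance     | 112748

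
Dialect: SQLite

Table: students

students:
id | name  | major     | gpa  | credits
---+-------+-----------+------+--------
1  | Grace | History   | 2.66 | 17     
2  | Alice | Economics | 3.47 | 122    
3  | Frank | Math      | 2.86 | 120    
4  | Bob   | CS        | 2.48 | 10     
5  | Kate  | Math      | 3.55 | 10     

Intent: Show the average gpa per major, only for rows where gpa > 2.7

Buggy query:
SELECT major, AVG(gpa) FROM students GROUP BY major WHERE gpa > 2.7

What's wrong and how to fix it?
Bug: Row-level WHERE must come before GROUP BY in the clause order

Fix: Place WHERE between FROM and GROUP BY

Corrected query:
SELECT major, AVG(gpa) FROM students WHERE gpa > 2.7 GROUP BY major

Result:
major     | AVG(gpa)
----------+---------
Economics | 3.47    
Math      | 3.205   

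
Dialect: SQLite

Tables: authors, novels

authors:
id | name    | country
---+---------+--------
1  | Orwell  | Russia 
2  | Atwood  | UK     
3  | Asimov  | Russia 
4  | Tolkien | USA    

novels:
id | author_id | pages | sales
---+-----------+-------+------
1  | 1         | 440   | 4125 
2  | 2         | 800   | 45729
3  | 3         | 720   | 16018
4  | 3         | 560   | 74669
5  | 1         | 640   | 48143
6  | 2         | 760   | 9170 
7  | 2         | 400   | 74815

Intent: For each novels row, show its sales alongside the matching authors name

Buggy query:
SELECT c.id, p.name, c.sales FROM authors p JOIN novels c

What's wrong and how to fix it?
Bug: JOIN with no ON clause produces a cartesian product; every novels row pairs with every authors row

Fix: Specify the join condition linking the foreign key to the parent id

Corrected query:
SELECT c.id, p.name, c.sales FROM authors p JOIN novels c ON c.author_id = p.id

Result:
id | name   | sales
---+--------+------
1  | Orwell | 4125 
2  | Atwood | 45729
3  | Asimov | 16018
4  | Asimov | 74669
5  | Orwell | 48143
6  | Atwood | 9170 
7  | Atwood | 74815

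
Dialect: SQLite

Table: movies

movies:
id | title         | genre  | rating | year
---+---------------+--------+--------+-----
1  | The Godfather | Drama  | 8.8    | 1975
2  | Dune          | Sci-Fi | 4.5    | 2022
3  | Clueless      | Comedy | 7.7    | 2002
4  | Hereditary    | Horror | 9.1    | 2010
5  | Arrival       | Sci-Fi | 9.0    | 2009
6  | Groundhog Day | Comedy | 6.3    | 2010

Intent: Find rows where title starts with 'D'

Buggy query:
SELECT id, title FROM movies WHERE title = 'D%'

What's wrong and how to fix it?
Bug: Wildcards only work with LIKE; '=' treats '%' as a literal character

Fix: Replace '=' with LIKE so 'D%' is treated as a pattern

Corrected query:
SELECT id, title FROM movies WHERE title LIKE 'D%'

Result:
id | title
---+------
2  | Dune 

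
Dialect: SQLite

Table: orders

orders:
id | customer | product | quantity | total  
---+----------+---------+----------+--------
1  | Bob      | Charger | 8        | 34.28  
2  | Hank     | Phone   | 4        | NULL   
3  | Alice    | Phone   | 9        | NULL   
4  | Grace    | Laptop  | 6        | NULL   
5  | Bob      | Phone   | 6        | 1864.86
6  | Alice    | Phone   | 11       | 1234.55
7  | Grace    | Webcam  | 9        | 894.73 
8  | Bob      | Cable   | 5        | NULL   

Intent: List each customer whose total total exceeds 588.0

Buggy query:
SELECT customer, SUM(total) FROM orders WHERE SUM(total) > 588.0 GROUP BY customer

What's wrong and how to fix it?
Bug: Aggregate functions cannot appear in a WHERE clause

Fix: Move the aggregate condition to a HAVING clause

Corrected query:
SELECT customer, SUM(total) FROM orders GROUP BY customer HAVING SUM(total) > 588.0

Result:
customer | SUM(total)
---------+-----------
Alice    | 1234.55   
Bob      | 1899.14   
Grace    | 894.73    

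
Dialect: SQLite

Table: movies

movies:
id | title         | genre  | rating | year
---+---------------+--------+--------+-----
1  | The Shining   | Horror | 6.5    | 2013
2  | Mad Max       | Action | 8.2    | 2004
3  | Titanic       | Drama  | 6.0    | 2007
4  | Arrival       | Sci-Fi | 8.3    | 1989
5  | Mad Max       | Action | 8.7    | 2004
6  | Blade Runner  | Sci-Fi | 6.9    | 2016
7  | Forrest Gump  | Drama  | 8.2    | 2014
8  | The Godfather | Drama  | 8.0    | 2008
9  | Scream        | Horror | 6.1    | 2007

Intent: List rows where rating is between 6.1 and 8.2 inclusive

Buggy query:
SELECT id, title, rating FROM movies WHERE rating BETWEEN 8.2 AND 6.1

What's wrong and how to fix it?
Bug: The bounds are reversed; BETWEEN a AND b requires a <= b to match anything

Fix: Swap the bounds so the smaller value comes first

Corrected query:
SELECT id, title, rating FROM movies WHERE rating BETWEEN 6.1 AND 8.2

Result:
id | title         | rating
---+---------------+-------
1  | The Shining   | 6.5   
2  | Mad Max       | 8.2   
6  | Blade Runner  | 6.9   
7  | Forrest Gump  | 8.2   
8  | The Godfather | 8     
9  | Scream        | 6.1   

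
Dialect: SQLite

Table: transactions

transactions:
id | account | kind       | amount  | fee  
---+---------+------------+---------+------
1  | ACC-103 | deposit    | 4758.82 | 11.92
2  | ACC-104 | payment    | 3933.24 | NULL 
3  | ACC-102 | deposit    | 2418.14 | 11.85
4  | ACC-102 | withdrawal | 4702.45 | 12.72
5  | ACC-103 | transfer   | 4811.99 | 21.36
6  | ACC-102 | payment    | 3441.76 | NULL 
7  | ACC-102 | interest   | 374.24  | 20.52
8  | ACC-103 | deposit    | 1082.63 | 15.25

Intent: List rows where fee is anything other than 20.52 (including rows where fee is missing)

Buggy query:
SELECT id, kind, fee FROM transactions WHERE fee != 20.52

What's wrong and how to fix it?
Bug: Inequality against NULL is unknown, not true; rows with NULL are dropped

Fix: Handle NULL separately with IS NULL alongside the inequality

Corrected query:
SELECT id, kind, fee FROM transactions WHERE fee != 20.52 OR fee IS NULL

Result:
id | kind       | fee  
---+------------+------
1  | deposit    | 11.92
2  | payment    | NULL 
3  | deposit    | 11.85
4  | withdrawal | 12.72
5  | transfer   | 21.36
6  | payment    | NULL 
8  | deposit    | 15.25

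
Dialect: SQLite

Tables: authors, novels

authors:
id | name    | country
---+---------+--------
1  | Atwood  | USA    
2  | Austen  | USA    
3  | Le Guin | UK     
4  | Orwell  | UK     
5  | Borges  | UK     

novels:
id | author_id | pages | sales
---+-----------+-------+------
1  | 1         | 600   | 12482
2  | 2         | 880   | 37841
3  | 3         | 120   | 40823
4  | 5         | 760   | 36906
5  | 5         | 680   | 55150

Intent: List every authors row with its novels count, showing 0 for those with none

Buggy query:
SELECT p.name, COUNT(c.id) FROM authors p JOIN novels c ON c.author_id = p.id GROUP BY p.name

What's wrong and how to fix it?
Bug: An inner join excludes parents with zero children

Fix: Use LEFT JOIN so parents without children still appear (COUNT(c.id) gives 0)

Corrected query:
SELECT p.name, COUNT(c.id) FROM authors p LEFT JOIN novels c ON c.author_id = p.id GROUP BY p.name

Result:
name    | COUNT(c.id)
--------+------------
Atwood  | 1          
Austen  | 1          
Borges  | 2          
Le Guin | 1          
Orwell  | 0          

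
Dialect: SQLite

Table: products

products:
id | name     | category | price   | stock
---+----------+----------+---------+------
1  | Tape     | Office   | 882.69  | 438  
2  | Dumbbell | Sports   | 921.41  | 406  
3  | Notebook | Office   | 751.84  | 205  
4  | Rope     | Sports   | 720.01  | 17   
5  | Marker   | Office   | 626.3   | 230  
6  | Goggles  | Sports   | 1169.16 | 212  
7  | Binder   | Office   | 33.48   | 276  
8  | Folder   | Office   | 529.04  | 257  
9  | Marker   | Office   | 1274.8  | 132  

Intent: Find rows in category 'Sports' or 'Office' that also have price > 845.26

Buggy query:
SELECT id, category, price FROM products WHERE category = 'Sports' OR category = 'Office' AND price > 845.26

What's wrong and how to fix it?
Bug: AND binds tighter than OR, so this parses as category = 'Sports' OR (category = 'Office' AND price > 845.26)

Fix: Add parentheses around the OR so the AND applies to both alternatives

Corrected query:
SELECT id, category, price FROM products WHERE (category = 'Sports' OR category = 'Office') AND price > 845.26

Result:
id | category | price  
---+----------+--------
1  | Office   | 882.69 
2  | Sports   | 921.41 
6  | Sports   | 1169.16
9  | Office   | 1274.8 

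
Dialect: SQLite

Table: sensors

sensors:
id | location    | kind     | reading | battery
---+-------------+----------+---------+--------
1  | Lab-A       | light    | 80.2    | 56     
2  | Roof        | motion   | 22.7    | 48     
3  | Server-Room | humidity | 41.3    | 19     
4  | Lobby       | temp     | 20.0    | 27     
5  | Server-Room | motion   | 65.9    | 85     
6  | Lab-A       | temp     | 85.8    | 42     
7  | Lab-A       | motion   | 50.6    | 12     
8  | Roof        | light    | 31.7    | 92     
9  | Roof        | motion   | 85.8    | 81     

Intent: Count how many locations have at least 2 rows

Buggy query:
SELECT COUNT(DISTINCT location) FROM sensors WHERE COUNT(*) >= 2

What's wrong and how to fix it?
Bug: COUNT(*) cannot appear in WHERE; the per-group count doesn't exist yet

Fix: Group first with HAVING COUNT(*) >= 2, then COUNT the resulting groups

Corrected query:
SELECT COUNT(*) FROM (SELECT location FROM sensors GROUP BY location HAVING COUNT(*) >= 2)

Result:
COUNT(*)
--------
3       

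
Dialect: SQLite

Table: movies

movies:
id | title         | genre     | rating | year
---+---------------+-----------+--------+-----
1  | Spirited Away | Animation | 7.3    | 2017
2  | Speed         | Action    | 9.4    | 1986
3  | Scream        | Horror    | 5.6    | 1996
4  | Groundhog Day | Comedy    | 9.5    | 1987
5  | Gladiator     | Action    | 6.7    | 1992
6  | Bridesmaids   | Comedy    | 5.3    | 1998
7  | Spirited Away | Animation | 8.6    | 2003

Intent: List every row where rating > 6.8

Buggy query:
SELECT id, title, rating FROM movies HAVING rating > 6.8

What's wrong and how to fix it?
Bug: HAVING filters the output of aggregation, but this query has no GROUP BY and no aggregate functions, so SQLite rejects it (HAVING clause on a non-aggregate query); the condition here is per row

Fix: Replace HAVING with WHERE since the condition applies to individual rows

Corrected query:
SELECT id, title, rating FROM movies WHERE rating > 6.8

Result:
id | title         | rating
---+---------------+-------
1  | Spirited Away | 7.3   
2  | Speed         | 9.4   
4  | Groundhog Day | 9.5   
7  | Spirited Away | 8.6   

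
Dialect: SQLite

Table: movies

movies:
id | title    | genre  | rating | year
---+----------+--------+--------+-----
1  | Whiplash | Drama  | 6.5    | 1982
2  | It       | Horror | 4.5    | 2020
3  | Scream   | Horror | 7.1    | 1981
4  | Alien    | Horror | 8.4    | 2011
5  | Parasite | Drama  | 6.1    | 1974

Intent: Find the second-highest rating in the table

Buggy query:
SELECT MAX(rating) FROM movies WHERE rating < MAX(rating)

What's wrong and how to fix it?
Bug: MAX(rating) on the right of the comparison is an aggregate-in-WHERE error

Fix: Put the inner MAX in a scalar subquery

Corrected query:
SELECT MAX(rating) FROM movies WHERE rating < (SELECT MAX(rating) FROM movies)

Result:
MAX(rating)
-----------
7.1        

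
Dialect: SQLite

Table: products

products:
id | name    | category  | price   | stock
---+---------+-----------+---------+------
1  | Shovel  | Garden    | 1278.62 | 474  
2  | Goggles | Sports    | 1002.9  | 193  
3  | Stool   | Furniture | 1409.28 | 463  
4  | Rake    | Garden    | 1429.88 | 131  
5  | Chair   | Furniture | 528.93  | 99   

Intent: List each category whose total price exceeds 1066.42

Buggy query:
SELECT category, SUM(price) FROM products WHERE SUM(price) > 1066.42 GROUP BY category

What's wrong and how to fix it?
Bug: Aggregate functions cannot appear in a WHERE clause

Fix: Use HAVING (which filters groups after aggregation) instead of WHERE

Corrected query:
SELECT category, SUM(price) FROM products GROUP BY category HAVING SUM(price) > 1066.42

Result:
category  | SUM(price)
----------+-----------
Furniture | 1938.21   
Garden    | 2708.5    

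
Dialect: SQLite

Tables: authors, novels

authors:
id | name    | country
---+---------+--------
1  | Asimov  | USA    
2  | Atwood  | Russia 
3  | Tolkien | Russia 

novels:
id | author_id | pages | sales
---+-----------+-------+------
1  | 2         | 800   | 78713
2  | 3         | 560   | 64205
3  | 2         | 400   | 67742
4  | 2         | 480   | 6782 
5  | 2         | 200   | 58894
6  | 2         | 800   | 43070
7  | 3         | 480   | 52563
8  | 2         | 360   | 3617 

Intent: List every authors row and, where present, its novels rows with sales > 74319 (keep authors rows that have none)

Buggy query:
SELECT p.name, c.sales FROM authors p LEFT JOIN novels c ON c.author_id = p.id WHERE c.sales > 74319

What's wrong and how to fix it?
Bug: Filtering c.sales in WHERE discards the NULL rows produced by LEFT JOIN, turning it into an inner join

Fix: Move the right-table condition into the ON clause so unmatched parents are kept

Corrected query:
SELECT p.name, c.sales FROM authors p LEFT JOIN novels c ON c.author_id = p.id AND c.sales > 74319

Result:
name    | sales
--------+------
Asimov  | NULL 
Atwood  | 78713
Tolkien | NULL 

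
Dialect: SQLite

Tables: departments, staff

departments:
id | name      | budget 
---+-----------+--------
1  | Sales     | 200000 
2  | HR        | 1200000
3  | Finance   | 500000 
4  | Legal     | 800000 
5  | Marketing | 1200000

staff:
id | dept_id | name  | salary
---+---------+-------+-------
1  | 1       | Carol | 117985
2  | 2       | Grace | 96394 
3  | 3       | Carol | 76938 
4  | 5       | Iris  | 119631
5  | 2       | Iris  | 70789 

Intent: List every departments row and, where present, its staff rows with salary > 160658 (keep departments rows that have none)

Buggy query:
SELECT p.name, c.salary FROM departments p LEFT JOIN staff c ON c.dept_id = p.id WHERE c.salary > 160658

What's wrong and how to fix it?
Bug: Filtering c.salary in WHERE discards the NULL rows produced by LEFT JOIN, turning it into an inner join

Fix: Put 'c.salary > 160658' in the JOIN's ON clause instead of WHERE

Corrected query:
SELECT p.name, c.salary FROM departments p LEFT JOIN staff c ON c.dept_id = p.id AND c.salary > 160658

Result:
name      | salary
----------+-------
Sales     | NULL  
HR        | NULL  
Finance   | NULL  
Legal     | NULL  
Marketing | NULL  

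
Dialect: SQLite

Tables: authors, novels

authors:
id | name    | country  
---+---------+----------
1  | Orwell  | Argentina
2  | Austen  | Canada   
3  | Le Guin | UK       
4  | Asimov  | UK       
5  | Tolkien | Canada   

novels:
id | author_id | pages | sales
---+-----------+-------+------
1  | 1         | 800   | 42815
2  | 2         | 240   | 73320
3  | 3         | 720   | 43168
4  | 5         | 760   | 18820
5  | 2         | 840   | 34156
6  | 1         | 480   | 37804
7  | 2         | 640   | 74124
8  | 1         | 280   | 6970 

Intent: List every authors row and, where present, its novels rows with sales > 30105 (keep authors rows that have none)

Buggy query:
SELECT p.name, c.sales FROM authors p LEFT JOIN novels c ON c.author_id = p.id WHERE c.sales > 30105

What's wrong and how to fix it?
Bug: A WHERE condition on the right-hand table after LEFT JOIN drops unmatched parents

Fix: Put 'c.sales > 30105' in the JOIN's ON clause instead of WHERE

Corrected query:
SELECT p.name, c.sales FROM authors p LEFT JOIN novels c ON c.author_id = p.id AND c.sales > 30105

Result:
name    | sales
--------+------
Orwell  | 37804
Orwell  | 42815
Austen  | 34156
Austen  | 73320
Austen  | 74124
Le Guin | 43168
Asimov  | NULL 
Tolkien | NULL 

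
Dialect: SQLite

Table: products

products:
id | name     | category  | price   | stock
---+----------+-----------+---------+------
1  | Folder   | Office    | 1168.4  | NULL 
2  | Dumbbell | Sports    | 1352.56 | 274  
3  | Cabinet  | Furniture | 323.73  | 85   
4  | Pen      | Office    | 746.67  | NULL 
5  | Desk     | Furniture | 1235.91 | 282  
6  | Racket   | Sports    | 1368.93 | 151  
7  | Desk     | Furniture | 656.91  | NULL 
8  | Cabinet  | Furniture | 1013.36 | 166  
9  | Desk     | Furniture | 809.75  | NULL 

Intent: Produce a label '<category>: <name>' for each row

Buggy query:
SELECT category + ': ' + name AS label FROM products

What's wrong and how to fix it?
Bug: '+' is numeric addition; on text columns SQLite converts them to 0 instead of concatenating

Fix: Use the || operator for string concatenation

Corrected query:
SELECT category || ': ' || name AS label FROM products

Result:
label             
------------------
Office: Folder    
Sports: Dumbbell  
Furniture: Cabinet
Office: Pen       
Furniture: Desk   
Sports: Racket    
Furniture: Desk   
Furniture: Cabinet
Furniture: Desk   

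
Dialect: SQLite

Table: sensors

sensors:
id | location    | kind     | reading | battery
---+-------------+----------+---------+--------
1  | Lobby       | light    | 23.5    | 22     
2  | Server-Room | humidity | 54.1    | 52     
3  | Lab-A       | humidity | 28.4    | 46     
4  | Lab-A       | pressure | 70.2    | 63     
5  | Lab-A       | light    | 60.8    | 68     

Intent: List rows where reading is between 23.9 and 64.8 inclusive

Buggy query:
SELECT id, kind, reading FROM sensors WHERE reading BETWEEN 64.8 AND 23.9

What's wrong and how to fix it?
Bug: BETWEEN expects the lower bound first; with 64.8 AND 23.9 the range is empty

Fix: Write BETWEEN 23.9 AND 64.8

Corrected query:
SELECT id, kind, reading FROM sensors WHERE reading BETWEEN 23.9 AND 64.8

Result:
id | kind     | reading
---+----------+--------
2  | humidity | 54.1   
3  | humidity | 28.4   
5  | light    | 60.8   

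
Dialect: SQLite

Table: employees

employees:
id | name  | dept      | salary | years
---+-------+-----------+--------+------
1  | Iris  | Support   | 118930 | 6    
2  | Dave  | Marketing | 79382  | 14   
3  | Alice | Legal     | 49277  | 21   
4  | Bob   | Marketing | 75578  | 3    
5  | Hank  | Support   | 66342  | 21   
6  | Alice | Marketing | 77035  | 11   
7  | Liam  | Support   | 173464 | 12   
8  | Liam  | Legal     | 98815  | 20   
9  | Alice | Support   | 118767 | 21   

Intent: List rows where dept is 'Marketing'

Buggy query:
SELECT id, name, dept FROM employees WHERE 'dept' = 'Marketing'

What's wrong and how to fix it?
Bug: Single quotes denote string literals in SQL; the column name is being compared as a constant string

Fix: Reference the column as dept without single quotes

Corrected query:
SELECT id, name, dept FROM employees WHERE dept = 'Marketing'

Result:
id | name  | dept     
---+-------+----------
2  | Dave  | Marketing
4  | Bob   | Marketing
6  | Alice | Marketing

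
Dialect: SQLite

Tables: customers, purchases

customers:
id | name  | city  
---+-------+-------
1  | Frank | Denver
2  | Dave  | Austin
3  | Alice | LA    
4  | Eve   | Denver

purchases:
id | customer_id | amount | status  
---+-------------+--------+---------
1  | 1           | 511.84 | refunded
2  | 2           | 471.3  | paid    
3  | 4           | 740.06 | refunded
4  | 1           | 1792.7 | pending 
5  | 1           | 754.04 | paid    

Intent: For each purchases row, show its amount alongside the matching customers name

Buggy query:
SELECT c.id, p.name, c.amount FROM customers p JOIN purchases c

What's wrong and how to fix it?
Bug: JOIN with no ON clause produces a cartesian product; every purchases row pairs with every customers row

Fix: Add ON c.customer_id = p.id to the JOIN

Corrected query:
SELECT c.id, p.name, c.amount FROM customers p JOIN purchases c ON c.customer_id = p.id

Result:
id | name  | amount
---+-------+-------
1  | Frank | 511.84
2  | Dave  | 471.3 
3  | Eve   | 740.06
4  | Frank | 1792.7
5  | Frank | 754.04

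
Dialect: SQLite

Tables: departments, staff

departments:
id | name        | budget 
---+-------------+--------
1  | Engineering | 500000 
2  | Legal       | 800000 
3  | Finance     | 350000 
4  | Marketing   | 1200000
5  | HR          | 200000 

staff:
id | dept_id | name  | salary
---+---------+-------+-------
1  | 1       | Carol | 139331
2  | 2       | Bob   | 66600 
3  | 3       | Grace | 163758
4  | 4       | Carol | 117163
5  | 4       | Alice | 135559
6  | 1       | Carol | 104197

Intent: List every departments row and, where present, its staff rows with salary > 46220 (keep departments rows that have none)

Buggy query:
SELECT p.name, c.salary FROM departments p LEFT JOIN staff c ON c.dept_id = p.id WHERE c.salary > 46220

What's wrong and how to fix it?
Bug: A WHERE condition on the right-hand table after LEFT JOIN drops unmatched parents

Fix: Move the right-table condition into the ON clause so unmatched parents are kept

Corrected query:
SELECT p.name, c.salary FROM departments p LEFT JOIN staff c ON c.dept_id = p.id AND c.salary > 46220

Result:
name        | salary
------------+-------
Engineering | 104197
Engineering | 139331
Legal       | 66600 
Finance     | 163758
Marketing   | 117163
Marketing   | 135559
HR          | NULL  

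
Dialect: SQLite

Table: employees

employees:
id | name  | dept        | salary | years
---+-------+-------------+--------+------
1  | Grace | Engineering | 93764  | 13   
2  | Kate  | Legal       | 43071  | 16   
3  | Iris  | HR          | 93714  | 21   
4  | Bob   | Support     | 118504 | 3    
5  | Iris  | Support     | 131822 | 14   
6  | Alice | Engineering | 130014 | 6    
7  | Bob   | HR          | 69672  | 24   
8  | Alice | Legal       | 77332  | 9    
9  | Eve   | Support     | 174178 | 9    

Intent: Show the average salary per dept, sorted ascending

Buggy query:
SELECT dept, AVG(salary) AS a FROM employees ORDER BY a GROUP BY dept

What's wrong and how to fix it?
Bug: ORDER BY appears before GROUP BY; SQL clause order requires GROUP BY first

Fix: Reorder: SELECT … FROM … GROUP BY … ORDER BY …

Corrected query:
SELECT dept, AVG(salary) AS a FROM employees GROUP BY dept ORDER BY a

Result:
dept        | a            
------------+--------------
Legal       | 60201.5      
HR          | 81693        
Engineering | 111889       
Support     | 141501.333333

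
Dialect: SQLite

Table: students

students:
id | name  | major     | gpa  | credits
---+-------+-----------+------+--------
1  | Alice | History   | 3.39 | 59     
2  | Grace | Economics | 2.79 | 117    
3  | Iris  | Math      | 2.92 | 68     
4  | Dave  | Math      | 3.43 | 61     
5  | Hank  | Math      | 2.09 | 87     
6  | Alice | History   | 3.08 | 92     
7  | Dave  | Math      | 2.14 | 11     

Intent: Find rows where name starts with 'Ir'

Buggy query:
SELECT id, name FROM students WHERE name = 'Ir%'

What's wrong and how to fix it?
Bug: Wildcards only work with LIKE; '=' treats '%' as a literal character

Fix: Replace '=' with LIKE so 'Ir%' is treated as a pattern

Corrected query:
SELECT id, name FROM students WHERE name LIKE 'Ir%'

Result:
id | name
---+-----
3  | Iris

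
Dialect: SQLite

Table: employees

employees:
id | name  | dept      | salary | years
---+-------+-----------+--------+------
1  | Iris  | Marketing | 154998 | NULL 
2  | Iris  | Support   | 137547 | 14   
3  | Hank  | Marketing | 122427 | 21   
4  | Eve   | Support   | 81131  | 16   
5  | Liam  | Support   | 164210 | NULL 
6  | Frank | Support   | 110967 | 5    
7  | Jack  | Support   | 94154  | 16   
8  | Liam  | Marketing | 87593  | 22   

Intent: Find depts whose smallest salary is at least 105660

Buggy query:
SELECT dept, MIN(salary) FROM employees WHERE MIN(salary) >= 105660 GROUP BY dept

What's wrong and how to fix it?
Bug: MIN() in WHERE is a misuse of aggregate

Fix: Replace WHERE with HAVING after the GROUP BY

Corrected query:
SELECT dept, MIN(salary) FROM employees GROUP BY dept HAVING MIN(salary) >= 105660

Result:
(no rows)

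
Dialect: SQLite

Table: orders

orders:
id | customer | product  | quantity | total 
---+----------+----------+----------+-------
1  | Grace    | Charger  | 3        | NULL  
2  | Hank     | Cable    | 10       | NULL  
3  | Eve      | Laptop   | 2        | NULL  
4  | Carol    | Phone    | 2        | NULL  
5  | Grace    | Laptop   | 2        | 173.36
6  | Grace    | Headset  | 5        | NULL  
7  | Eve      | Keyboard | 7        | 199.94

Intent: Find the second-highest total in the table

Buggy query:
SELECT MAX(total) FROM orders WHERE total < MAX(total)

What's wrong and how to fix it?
Bug: The inner MAX is an aggregate inside WHERE, which is not allowed

Fix: Put the inner MAX in a scalar subquery

Corrected query:
SELECT MAX(total) FROM orders WHERE total < (SELECT MAX(total) FROM orders)

Result:
MAX(total)
----------
173.36    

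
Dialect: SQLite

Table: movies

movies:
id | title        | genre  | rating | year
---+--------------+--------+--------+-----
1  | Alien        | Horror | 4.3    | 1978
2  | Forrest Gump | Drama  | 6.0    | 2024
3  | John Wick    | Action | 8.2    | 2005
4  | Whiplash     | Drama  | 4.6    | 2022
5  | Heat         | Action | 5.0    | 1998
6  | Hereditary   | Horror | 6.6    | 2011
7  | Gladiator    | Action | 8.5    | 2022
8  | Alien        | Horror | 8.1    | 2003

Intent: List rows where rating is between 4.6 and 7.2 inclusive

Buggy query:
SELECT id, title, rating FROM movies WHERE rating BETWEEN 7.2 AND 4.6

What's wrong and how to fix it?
Bug: The bounds are reversed; BETWEEN a AND b requires a <= b to match anything

Fix: Write BETWEEN 4.6 AND 7.2

Corrected query:
SELECT id, title, rating FROM movies WHERE rating BETWEEN 4.6 AND 7.2

Result:
id | title        | rating
---+--------------+-------
2  | Forrest Gump | 6     
4  | Whiplash     | 4.6   
5  | Heat         | 5     
6  | Hereditary   | 6.6   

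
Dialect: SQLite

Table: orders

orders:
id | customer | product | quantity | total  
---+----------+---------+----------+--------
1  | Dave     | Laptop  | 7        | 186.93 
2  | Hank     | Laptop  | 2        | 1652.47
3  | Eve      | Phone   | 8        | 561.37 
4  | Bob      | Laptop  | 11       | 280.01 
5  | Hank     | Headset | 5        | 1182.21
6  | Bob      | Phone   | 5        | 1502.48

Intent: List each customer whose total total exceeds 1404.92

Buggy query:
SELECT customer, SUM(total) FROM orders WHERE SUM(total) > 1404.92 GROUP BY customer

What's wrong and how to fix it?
Bug: WHERE runs before GROUP BY, so aggregates aren't available there

Fix: Move the aggregate condition to a HAVING clause

Corrected query:
SELECT customer, SUM(total) FROM orders GROUP BY customer HAVING SUM(total) > 1404.92

Result:
customer | SUM(total)
---------+-----------
Bob      | 1782.49   
Hank     | 2834.68   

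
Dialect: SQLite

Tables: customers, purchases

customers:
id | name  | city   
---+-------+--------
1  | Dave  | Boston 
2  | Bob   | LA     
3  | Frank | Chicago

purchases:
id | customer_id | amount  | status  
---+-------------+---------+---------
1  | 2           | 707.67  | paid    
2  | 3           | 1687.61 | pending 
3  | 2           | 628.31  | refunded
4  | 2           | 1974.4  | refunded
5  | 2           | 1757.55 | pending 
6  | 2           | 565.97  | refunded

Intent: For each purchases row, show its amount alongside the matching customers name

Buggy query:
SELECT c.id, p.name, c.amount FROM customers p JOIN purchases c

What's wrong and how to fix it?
Bug: Missing join condition: each purchases row is matched to all customers rows instead of just its own

Fix: Specify the join condition linking the foreign key to the parent id

Corrected query:
SELECT c.id, p.name, c.amount FROM customers p JOIN purchases c ON c.customer_id = p.id

Result:
id | name  | amount 
---+-------+--------
1  | Bob   | 707.67 
2  | Frank | 1687.61
3  | Bob   | 628.31 
4  | Bob   | 1974.4 
5  | Bob   | 1757.55
6  | Bob   | 565.97 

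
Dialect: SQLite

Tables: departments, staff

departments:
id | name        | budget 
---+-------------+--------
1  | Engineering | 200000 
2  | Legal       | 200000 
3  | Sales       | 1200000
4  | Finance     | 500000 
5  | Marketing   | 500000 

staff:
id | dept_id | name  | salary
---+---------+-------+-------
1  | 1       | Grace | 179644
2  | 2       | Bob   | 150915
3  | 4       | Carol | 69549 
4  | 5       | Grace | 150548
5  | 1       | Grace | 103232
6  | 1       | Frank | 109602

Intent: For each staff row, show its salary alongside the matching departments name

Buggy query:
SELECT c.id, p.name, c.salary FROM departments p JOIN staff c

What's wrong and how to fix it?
Bug: Missing join condition: each staff row is matched to all departments rows instead of just its own

Fix: Add ON c.dept_id = p.id to the JOIN

Corrected query:
SELECT c.id, p.name, c.salary FROM departments p JOIN staff c ON c.dept_id = p.id

Result:
id | name        | salary
---+-------------+-------
1  | Engineering | 179644
2  | Legal       | 150915
3  | Finance     | 69549 
4  | Marketing   | 150548
5  | Engineering | 103232
6  | Engineering | 109602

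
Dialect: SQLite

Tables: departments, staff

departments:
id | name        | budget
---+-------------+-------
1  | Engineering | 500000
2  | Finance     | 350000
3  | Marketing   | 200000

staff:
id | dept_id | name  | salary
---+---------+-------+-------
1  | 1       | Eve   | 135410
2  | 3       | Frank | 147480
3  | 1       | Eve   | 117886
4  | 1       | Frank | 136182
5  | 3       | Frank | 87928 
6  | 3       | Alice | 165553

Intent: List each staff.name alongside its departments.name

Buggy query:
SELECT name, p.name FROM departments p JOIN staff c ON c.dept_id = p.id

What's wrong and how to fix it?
Bug: Both tables have a 'name' column; the unqualified reference is ambiguous

Fix: Qualify the column with its table alias (c.name)

Corrected query:
SELECT c.name, p.name FROM departments p JOIN staff c ON c.dept_id = p.id

Result:
name  | name       
------+------------
Eve   | Engineering
Frank | Marketing  
Eve   | Engineering
Frank | Engineering
Frank | Marketing  
Alice | Marketing  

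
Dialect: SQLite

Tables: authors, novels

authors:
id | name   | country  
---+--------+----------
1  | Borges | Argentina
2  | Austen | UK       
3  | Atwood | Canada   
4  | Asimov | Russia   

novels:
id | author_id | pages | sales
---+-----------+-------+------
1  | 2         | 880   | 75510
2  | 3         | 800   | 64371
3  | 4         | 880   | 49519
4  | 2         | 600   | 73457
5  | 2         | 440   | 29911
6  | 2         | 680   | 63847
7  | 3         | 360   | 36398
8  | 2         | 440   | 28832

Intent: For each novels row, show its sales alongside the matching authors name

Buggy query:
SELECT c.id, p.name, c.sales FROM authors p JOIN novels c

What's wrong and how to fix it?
Bug: Missing join condition: each novels row is matched to all authors rows instead of just its own

Fix: Specify the join condition linking the foreign key to the parent id

Corrected query:
SELECT c.id, p.name, c.sales FROM authors p JOIN novels c ON c.author_id = p.id

Result:
id | name   | sales
---+--------+------
1  | Austen | 75510
2  | Atwood | 64371
3  | Asimov | 49519
4  | Austen | 73457
5  | Austen | 29911
6  | Austen | 63847
7  | Atwood | 36398
8  | Austen | 28832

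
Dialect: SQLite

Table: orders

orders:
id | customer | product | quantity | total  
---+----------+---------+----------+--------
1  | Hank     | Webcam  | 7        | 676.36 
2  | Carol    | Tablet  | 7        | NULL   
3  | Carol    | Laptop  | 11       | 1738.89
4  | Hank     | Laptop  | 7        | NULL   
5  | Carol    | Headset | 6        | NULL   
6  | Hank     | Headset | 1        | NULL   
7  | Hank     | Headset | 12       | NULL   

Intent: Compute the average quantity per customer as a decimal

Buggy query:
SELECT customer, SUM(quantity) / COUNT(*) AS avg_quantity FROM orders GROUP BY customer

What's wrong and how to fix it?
Bug: SUM(quantity) and COUNT(*) are both integers; the division truncates the fractional part

Fix: Cast one side to REAL so the division keeps the fractional part

Corrected query:
SELECT customer, SUM(quantity) * 1.0 / COUNT(*) AS avg_quantity FROM orders GROUP BY customer

Result:
customer | avg_quantity
---------+-------------
Carol    | 8           
Hank     | 6.75        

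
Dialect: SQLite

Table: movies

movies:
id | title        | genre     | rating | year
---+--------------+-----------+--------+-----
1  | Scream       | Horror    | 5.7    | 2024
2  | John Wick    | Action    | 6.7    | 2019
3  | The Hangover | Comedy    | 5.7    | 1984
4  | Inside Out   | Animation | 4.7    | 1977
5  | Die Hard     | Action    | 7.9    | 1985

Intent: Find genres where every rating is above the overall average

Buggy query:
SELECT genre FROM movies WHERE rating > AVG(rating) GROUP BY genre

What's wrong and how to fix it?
Bug: WHERE evaluates per row before aggregation, so AVG() is unavailable

Fix: Use a subquery for AVG and a HAVING MIN(...) filter so the condition holds for every row in the group

Corrected query:
SELECT genre FROM movies GROUP BY genre HAVING MIN(rating) > (SELECT AVG(rating) FROM movies)

Result:
genre 
------
Action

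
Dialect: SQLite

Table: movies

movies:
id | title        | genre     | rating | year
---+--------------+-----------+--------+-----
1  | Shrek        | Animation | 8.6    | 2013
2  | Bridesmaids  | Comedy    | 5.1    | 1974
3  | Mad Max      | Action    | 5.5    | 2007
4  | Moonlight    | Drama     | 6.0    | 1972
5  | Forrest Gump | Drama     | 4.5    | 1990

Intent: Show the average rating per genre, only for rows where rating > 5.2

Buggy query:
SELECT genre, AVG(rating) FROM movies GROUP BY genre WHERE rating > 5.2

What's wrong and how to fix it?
Bug: Row-level WHERE must come before GROUP BY in the clause order

Fix: Place WHERE between FROM and GROUP BY

Corrected query:
SELECT genre, AVG(rating) FROM movies WHERE rating > 5.2 GROUP BY genre

Result:
genre     | AVG(rating)
----------+------------
Action    | 5.5        
Animation | 8.6        
Drama     | 6          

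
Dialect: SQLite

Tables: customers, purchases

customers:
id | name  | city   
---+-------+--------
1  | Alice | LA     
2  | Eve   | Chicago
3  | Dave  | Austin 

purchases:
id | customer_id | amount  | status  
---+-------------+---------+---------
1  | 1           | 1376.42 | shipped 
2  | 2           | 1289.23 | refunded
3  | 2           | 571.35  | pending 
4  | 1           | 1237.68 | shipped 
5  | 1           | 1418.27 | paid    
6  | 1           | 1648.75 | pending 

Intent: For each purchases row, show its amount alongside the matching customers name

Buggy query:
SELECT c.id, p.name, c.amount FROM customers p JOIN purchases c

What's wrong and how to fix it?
Bug: Missing join condition: each purchases row is matched to all customers rows instead of just its own

Fix: Add ON c.customer_id = p.id to the JOIN

Corrected query:
SELECT c.id, p.name, c.amount FROM customers p JOIN purchases c ON c.customer_id = p.id

Result:
id | name  | amount 
---+-------+--------
1  | Alice | 1376.42
2  | Eve   | 1289.23
3  | Eve   | 571.35 
4  | Alice | 1237.68
5  | Alice | 1418.27
6  | Alice | 1648.75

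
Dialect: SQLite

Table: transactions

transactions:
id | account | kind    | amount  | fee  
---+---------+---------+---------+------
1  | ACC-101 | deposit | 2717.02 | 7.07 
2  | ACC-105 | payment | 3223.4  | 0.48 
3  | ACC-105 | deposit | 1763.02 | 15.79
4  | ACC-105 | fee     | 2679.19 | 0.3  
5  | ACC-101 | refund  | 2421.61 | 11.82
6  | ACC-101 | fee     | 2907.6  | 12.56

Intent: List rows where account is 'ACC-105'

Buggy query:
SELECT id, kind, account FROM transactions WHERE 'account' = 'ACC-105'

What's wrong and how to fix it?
Bug: 'account' in single quotes is a string literal, not the column; the comparison is literal-vs-literal and never true

Fix: Reference the column as account without single quotes

Corrected query:
SELECT id, kind, account FROM transactions WHERE account = 'ACC-105'

Result:
id | kind    | account
---+---------+--------
2  | payment | ACC-105
3  | deposit | ACC-105
4  | fee     | ACC-105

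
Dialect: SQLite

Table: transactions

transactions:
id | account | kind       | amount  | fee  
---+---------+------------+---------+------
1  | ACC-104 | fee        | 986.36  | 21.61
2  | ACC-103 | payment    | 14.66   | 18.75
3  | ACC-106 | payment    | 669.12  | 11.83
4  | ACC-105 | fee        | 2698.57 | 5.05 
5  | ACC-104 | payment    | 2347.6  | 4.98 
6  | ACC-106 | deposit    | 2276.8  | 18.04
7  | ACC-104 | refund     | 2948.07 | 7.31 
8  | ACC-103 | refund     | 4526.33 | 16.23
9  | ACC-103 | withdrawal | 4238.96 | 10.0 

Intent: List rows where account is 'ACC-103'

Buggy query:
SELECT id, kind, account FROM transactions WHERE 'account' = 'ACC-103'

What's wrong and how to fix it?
Bug: 'account' in single quotes is a string literal, not the column; the comparison is literal-vs-literal and never true

Fix: Reference the column as account without single quotes

Corrected query:
SELECT id, kind, account FROM transactions WHERE account = 'ACC-103'

Result:
id | kind       | account
---+------------+--------
2  | payment    | ACC-103
8  | refund     | ACC-103
9  | withdrawal | ACC-103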